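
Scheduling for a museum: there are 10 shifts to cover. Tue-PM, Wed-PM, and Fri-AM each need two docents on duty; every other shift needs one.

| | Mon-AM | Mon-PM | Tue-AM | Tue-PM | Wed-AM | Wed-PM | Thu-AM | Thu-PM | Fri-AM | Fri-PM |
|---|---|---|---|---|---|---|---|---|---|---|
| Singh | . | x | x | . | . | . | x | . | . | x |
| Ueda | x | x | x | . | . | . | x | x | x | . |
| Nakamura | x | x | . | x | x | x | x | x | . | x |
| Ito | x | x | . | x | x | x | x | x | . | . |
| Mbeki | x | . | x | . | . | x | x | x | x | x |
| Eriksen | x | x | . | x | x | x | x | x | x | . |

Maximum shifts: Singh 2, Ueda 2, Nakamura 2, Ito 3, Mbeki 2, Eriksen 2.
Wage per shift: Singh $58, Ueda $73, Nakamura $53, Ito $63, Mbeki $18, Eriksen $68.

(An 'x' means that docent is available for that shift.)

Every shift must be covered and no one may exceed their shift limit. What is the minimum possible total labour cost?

$729

Picking the cheapest available docent for each shift independently would cost $469, but that ignores the shift limits.
An optimal schedule: Mon-AM→Ueda, Mon-PM→Ito, Tue-AM→Singh, Tue-PM→Nakamura+Ito, Wed-AM→Nakamura, Wed-PM→Mbeki+Eriksen, Thu-AM→Eriksen, Thu-PM→Ito, Fri-AM→Ueda+Mbeki, Fri-PM→Singh.
Total: 73 + 63 + 58 + 53 + 63 + 53 + 18 + 68 + 68 + 63 + 73 + 18 + 58 = $729.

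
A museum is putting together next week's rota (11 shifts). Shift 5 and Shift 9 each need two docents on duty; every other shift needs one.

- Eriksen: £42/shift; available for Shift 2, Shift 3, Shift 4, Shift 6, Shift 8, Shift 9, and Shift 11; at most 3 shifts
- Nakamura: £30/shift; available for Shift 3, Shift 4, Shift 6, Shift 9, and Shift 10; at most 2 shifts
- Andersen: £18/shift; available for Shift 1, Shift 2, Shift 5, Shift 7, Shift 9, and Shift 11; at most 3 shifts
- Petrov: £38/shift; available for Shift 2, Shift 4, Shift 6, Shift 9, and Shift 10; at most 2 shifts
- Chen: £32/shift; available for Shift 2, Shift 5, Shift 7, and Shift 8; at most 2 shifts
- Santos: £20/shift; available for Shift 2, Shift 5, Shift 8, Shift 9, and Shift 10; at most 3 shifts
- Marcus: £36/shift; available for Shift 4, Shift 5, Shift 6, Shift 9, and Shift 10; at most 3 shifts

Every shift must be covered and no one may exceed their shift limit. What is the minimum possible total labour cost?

£346

Shift 1 can only be covered by Andersen, so that assignment is forced.
Picking the cheapest available docent for each shift independently would cost £278, but that ignores the shift limits.
An optimal schedule: Shift 1→Andersen, Shift 2→Chen, Shift 3→Nakamura, Shift 4→Nakamura, Shift 5→Chen+Marcus, Shift 6→Marcus, Shift 7→Andersen, Shift 8→Santos, Shift 9→Santos+Marcus, Shift 10→Santos, Shift 11→Andersen.
Total: 18 + 32 + 30 + 30 + 32 + 36 + 36 + 18 + 20 + 20 + 36 + 20 + 18 = £346.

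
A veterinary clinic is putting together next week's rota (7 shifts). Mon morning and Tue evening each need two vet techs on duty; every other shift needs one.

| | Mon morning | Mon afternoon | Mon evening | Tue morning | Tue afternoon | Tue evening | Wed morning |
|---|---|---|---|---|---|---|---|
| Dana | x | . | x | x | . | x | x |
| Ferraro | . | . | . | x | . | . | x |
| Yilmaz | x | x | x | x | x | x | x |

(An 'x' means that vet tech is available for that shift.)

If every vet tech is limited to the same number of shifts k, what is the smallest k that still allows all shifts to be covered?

With 3 vet techs and 9 worker-slots to fill, someone must work at least ⌈9/3⌉ = 3 shifts, so k ≥ 3.
k = 3 fails: Shifts {Mon morning, Mon afternoon, Tue afternoon, Tue evening} need 6 worker-slots in total, but the vet techs available for any of those shifts (Dana and Yilmaz) can supply at most 5 among them. So no valid schedule exists.
k = 4 works: Mon morning→Dana+Yilmaz, Mon afternoon→Yilmaz, Mon evening→Dana, Tue morning→Dana, Tue afternoon→Yilmaz, Tue evening→Dana+Yilmaz, Wed morning→Ferraro.
Loads: Dana 4, Ferraro 1, Yilmaz 4 — all ≤ 4.

4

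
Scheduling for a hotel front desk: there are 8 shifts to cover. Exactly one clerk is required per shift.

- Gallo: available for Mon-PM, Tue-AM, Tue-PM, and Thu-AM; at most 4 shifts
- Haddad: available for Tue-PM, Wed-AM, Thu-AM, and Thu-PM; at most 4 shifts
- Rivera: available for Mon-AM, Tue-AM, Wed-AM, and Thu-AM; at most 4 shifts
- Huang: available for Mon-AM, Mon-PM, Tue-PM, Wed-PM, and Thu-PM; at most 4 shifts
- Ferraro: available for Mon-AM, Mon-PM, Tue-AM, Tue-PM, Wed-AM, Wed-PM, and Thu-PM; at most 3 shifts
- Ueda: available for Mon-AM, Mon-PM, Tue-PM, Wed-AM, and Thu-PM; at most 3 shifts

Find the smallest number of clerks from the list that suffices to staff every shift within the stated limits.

8 slots to fill and no one can take more than 4, so at least ⌈8/4⌉ = 2 clerks are needed.
Rivera and Huang alone can cover everything: Mon-AM→Rivera, Mon-PM→Huang, Tue-AM→Rivera, Tue-PM→Huang, Wed-AM→Rivera, Wed-PM→Huang, Thu-AM→Rivera, Thu-PM→Huang.

2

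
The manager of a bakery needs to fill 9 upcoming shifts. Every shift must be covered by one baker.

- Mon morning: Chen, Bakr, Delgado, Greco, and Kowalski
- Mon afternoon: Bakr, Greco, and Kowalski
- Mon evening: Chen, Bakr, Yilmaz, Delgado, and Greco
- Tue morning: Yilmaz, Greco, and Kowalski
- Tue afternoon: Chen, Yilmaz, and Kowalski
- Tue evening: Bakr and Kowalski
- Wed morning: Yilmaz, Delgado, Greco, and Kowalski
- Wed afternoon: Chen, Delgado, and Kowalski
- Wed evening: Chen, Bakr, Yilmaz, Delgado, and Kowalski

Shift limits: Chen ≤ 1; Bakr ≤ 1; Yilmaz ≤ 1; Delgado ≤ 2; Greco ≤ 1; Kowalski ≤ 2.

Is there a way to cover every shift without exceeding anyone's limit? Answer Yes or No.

Total capacity is 1+1+1+2+1+2 = 8 but 9 worker-slots are needed — infeasible.

No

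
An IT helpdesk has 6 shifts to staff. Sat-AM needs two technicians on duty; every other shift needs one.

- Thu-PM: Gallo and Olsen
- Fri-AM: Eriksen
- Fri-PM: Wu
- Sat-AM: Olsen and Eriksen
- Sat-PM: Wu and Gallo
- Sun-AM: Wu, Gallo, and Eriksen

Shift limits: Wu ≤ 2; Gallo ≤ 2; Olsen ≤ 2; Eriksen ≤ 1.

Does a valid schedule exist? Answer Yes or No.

Total capacity is 7 and 7 slots are needed, so capacity alone doesn't rule it out.
Shifts {Fri-AM, Sat-AM} need 3 worker-slots in total, but the technicians available for any of those shifts (Olsen and Eriksen) can supply at most 2 among them. So no valid schedule exists.

No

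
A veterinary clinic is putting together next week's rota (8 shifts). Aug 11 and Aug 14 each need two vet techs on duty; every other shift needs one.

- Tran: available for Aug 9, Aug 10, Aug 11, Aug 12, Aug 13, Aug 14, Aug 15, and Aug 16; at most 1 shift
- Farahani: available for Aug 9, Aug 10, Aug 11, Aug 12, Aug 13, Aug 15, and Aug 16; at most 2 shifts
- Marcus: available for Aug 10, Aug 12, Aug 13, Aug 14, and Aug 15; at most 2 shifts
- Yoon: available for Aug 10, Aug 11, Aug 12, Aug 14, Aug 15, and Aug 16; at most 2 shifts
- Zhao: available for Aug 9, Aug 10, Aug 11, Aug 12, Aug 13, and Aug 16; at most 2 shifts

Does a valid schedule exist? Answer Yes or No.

Total capacity is 1+2+2+2+2 = 9 but 10 worker-slots are needed — infeasible.

No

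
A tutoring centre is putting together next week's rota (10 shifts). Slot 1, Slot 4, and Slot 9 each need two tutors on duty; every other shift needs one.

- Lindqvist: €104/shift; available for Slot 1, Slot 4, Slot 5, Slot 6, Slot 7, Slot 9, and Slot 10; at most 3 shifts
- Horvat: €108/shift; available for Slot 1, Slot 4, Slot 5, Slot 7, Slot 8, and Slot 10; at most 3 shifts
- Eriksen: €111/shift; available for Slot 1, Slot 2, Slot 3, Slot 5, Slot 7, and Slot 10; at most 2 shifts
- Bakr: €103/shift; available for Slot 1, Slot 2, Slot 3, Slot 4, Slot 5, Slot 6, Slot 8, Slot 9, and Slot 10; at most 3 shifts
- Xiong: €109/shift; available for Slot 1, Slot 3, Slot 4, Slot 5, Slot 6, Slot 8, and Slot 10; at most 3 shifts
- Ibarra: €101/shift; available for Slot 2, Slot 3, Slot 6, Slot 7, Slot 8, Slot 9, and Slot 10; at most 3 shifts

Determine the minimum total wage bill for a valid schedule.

€1357

Picking the cheapest available tutor for each shift independently would cost €1327, but that ignores the shift limits.
An optimal schedule: Slot 1→Horvat+Xiong, Slot 2→Ibarra, Slot 3→Ibarra, Slot 4→Lindqvist+Horvat, Slot 5→Lindqvist, Slot 6→Bakr, Slot 7→Lindqvist, Slot 8→Bakr, Slot 9→Ibarra+Bakr, Slot 10→Horvat.
Total: 108 + 109 + 101 + 101 + 104 + 108 + 104 + 103 + 104 + 103 + 101 + 103 + 108 = €1357.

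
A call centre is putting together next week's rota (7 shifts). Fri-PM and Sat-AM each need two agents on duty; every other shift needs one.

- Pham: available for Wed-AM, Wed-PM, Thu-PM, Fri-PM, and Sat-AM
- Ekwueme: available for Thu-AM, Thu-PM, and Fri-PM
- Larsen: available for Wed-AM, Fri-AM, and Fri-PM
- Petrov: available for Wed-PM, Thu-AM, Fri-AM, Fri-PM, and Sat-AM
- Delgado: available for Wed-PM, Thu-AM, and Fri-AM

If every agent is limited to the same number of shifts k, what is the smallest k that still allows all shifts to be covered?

2

With 5 agents and 9 worker-slots to fill, someone must work at least ⌈9/5⌉ = 2 shifts, so k ≥ 2.
k = 2 works: Wed-AM→Pham, Wed-PM→Petrov, Thu-AM→Delgado, Thu-PM→Ekwueme, Fri-AM→Larsen, Fri-PM→Ekwueme+Larsen, Sat-AM→Pham+Petrov.
Loads: Pham 2, Ekwueme 2, Larsen 2, Petrov 2, Delgado 1 — all ≤ 2.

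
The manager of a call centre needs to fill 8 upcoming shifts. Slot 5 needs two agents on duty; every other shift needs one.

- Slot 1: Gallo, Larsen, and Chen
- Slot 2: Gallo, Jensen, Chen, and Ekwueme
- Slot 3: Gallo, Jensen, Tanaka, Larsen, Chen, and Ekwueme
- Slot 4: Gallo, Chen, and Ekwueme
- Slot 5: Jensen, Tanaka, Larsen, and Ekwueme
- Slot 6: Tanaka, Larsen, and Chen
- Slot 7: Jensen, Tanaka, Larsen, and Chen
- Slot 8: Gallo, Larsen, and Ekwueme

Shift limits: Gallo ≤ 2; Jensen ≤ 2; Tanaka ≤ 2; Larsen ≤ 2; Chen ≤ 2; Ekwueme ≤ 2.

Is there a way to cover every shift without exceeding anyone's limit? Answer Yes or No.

Yes

One valid schedule: Slot 1→Gallo, Slot 2→Jensen, Slot 3→Tanaka, Slot 4→Gallo, Slot 5→Larsen+Ekwueme, Slot 6→Tanaka, Slot 7→Jensen, Slot 8→Larsen.
Loads: Gallo 2/2, Jensen 2/2, Tanaka 2/2, Larsen 2/2, Chen 0/2, Ekwueme 1/2 — all within limits.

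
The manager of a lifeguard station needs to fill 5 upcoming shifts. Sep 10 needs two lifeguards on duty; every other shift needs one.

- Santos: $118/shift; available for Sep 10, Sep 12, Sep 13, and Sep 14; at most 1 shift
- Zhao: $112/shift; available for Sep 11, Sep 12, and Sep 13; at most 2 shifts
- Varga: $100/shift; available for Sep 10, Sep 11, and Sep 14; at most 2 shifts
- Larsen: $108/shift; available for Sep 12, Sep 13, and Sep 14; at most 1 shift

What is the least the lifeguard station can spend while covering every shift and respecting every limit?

Sep 10 can only be covered by Santos and Varga, so that assignment is forced.
Picking the cheapest available lifeguard for each shift independently would cost $634, but that ignores the shift limits.
An optimal schedule: Sep 10→Santos+Varga, Sep 11→Zhao, Sep 12→Zhao, Sep 13→Larsen, Sep 14→Varga.
Total: 118 + 100 + 112 + 112 + 108 + 100 = $650.

$650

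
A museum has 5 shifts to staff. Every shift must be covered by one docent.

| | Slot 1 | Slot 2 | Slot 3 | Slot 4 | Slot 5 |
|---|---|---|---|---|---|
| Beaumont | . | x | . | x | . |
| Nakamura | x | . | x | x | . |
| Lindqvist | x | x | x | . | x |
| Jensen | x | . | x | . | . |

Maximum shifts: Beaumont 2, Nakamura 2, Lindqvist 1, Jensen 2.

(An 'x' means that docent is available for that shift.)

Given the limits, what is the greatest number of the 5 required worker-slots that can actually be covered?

Total capacity across all docents is 2+2+1+2 = 7, and 5 slots are needed, so at most 5 can be filled.
An assignment achieving 5: Slot 1→Nakamura, Slot 2→Beaumont, Slot 3→Nakamura, Slot 4→Beaumont, Slot 5→Lindqvist.
Loads: Beaumont 2/2, Nakamura 2/2, Lindqvist 1/1, Jensen 0/2.

5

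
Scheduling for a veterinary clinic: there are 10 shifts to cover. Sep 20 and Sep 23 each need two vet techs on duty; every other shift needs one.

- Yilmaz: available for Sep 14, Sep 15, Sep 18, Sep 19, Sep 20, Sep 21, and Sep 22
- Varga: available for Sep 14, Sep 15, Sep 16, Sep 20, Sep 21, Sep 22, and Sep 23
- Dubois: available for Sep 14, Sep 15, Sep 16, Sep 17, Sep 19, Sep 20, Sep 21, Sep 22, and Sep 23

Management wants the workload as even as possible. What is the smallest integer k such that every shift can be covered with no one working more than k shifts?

With 3 vet techs and 12 worker-slots to fill, someone must work at least ⌈12/3⌉ = 4 shifts, so k ≥ 4.
k = 4 works: Sep 14→Yilmaz, Sep 15→Yilmaz, Sep 16→Varga, Sep 17→Dubois, Sep 18→Yilmaz, Sep 19→Yilmaz, Sep 20→Varga+Dubois, Sep 21→Varga, Sep 22→Dubois, Sep 23→Varga+Dubois.
Loads: Yilmaz 4, Varga 4, Dubois 4 — all ≤ 4.

4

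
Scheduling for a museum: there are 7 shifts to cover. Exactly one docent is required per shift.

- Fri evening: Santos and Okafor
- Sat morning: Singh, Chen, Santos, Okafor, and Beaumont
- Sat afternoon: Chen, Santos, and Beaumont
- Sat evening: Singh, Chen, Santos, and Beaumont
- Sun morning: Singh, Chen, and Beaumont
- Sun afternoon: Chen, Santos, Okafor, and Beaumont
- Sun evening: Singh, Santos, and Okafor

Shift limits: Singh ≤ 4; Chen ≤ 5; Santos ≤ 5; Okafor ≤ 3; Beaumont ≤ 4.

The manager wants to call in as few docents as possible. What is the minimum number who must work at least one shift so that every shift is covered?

7 slots to fill and no one can take more than 5, so at least ⌈7/5⌉ = 2 docents are needed.
Singh and Santos alone can cover everything: Fri evening→Santos, Sat morning→Singh, Sat afternoon→Santos, Sat evening→Singh, Sun morning→Singh, Sun afternoon→Santos, Sun evening→Singh.

2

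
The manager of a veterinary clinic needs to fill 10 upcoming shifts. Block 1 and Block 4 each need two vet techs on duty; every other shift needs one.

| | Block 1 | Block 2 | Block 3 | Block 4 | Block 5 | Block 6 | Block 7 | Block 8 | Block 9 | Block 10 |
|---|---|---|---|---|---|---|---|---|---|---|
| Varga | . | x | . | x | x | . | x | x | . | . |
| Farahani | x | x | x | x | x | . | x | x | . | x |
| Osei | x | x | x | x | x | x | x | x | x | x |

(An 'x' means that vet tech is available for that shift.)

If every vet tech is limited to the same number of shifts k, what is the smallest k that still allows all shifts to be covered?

With 3 vet techs and 12 worker-slots to fill, someone must work at least ⌈12/3⌉ = 4 shifts, so k ≥ 4.
k = 4 works: Block 1→Farahani+Osei, Block 2→Varga, Block 3→Farahani, Block 4→Varga+Farahani, Block 5→Varga, Block 6→Osei, Block 7→Varga, Block 8→Osei, Block 9→Osei, Block 10→Farahani.
Loads: Varga 4, Farahani 4, Osei 4 — all ≤ 4.

4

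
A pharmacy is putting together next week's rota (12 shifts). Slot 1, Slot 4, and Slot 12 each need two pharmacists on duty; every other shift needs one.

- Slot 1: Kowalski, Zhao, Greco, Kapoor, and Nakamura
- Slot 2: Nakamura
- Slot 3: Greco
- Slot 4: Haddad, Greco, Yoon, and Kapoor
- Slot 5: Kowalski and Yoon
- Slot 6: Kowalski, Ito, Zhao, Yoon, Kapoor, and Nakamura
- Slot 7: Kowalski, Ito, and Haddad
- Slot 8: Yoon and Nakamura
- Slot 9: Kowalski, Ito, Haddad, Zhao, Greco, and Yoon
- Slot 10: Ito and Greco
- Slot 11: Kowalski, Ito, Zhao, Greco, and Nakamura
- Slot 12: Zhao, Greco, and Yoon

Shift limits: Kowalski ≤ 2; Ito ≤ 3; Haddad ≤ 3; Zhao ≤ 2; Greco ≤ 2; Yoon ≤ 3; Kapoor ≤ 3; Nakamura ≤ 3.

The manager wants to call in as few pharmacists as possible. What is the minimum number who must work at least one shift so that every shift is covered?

15 slots to fill and no one can take more than 3, so at least ⌈15/3⌉ = 5 pharmacists are needed.
No set of 5 pharmacists can cover every shift (each such set leaves at least one shift with no one available or exceeds a cap).
Kowalski, Ito, Haddad, Greco, Yoon, and Nakamura alone can cover everything: Slot 1→Kowalski+Nakamura, Slot 2→Nakamura, Slot 3→Greco, Slot 4→Haddad+Yoon, Slot 5→Kowalski, Slot 6→Ito, Slot 7→Ito, Slot 8→Yoon, Slot 9→Haddad, Slot 10→Ito, Slot 11→Nakamura, Slot 12→Greco+Yoon.

6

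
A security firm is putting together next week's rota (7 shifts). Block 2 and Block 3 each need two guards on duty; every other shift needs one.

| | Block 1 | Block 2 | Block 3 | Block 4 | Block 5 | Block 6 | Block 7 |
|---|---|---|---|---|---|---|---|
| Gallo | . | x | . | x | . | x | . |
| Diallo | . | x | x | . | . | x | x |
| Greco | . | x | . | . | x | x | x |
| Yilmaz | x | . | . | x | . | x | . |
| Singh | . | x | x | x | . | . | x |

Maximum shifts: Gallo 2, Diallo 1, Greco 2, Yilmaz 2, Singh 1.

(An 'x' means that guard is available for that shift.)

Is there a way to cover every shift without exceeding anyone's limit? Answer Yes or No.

No

Shifts {Block 2, Block 3, Block 5, Block 7} need 6 worker-slots in total, but the guards available for any of those shifts (Gallo, Diallo, Greco, and Singh) can supply at most 5 among them. So no valid schedule exists.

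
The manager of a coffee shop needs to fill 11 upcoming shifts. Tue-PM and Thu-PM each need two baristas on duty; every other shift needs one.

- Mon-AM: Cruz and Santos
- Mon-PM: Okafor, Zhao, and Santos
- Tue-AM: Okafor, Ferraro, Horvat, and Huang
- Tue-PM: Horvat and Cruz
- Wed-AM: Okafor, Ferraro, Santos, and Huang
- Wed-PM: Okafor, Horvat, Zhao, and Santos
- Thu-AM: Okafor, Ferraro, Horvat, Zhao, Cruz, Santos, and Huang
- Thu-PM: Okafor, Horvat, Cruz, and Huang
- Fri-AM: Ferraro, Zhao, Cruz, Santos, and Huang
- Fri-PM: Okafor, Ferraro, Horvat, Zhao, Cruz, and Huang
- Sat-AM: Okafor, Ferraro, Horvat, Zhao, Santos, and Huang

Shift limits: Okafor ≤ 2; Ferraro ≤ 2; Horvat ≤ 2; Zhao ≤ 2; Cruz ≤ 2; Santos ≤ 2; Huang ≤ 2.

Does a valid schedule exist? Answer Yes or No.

Tue-PM can only be covered by Horvat and Cruz, so that assignment is forced.
One valid schedule: Mon-AM→Cruz, Mon-PM→Okafor, Tue-AM→Okafor, Tue-PM→Horvat+Cruz, Wed-AM→Ferraro, Wed-PM→Zhao, Thu-AM→Santos, Thu-PM→Horvat+Huang, Fri-AM→Ferraro, Fri-PM→Zhao, Sat-AM→Santos.
Loads: Okafor 2/2, Ferraro 2/2, Horvat 2/2, Zhao 2/2, Cruz 2/2, Santos 2/2, Huang 1/2 — all within limits.

Yes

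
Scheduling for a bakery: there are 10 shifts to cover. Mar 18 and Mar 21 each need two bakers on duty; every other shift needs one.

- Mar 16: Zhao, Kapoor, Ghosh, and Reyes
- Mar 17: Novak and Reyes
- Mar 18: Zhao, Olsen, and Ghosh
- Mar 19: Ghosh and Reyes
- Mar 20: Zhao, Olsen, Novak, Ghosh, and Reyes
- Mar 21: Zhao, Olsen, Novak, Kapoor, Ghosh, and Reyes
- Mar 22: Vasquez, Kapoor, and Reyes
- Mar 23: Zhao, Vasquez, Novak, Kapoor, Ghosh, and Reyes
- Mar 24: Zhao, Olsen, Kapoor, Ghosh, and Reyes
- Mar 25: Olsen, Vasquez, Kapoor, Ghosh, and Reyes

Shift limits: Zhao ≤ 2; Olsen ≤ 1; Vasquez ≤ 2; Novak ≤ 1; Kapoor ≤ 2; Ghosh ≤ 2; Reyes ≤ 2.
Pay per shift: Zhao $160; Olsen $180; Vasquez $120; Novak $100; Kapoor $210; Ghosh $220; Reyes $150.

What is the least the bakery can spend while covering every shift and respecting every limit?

Picking the cheapest available baker for each shift independently would cost $1580, but that ignores the shift limits.
An optimal schedule: Mar 16→Zhao, Mar 17→Novak, Mar 18→Zhao+Olsen, Mar 19→Ghosh, Mar 20→Ghosh, Mar 21→Kapoor+Reyes, Mar 22→Vasquez, Mar 23→Reyes, Mar 24→Kapoor, Mar 25→Vasquez.
Total: 160 + 100 + 160 + 180 + 220 + 220 + 210 + 150 + 120 + 150 + 210 + 120 = $2000.

$2000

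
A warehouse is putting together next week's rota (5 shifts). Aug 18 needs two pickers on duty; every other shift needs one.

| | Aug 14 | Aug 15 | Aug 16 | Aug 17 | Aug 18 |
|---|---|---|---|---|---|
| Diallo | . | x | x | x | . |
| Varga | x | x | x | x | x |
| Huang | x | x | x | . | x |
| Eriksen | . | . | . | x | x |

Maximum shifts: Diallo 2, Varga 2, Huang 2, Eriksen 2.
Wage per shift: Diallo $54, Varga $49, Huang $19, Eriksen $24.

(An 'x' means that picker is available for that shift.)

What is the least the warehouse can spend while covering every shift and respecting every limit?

$184

Picking the cheapest available picker for each shift independently would cost $124, but that ignores the shift limits.
An optimal schedule: Aug 14→Huang, Aug 15→Huang, Aug 16→Varga, Aug 17→Eriksen, Aug 18→Eriksen+Varga.
Total: 19 + 19 + 49 + 24 + 24 + 49 = $184.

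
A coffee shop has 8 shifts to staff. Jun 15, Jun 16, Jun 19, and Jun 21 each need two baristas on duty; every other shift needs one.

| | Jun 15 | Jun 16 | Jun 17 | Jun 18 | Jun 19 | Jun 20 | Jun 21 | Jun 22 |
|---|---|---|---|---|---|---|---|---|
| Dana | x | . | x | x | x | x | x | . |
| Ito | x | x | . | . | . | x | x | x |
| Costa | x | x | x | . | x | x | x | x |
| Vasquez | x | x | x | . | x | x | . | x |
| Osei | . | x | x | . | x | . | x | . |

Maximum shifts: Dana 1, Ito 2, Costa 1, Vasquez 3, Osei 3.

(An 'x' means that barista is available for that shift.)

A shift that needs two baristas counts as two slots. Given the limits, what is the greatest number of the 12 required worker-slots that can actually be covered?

Total capacity across all baristas is 1+2+1+3+3 = 10, and 12 slots are needed, so at most 10 can be filled.
An assignment achieving 10: Jun 15→Ito+Costa, Jun 16→Vasquez+Osei, Jun 17→Vasquez, Jun 18→Dana, Jun 19→Vasquez+Osei, Jun 21→Osei, Jun 22→Ito.
Loads: Dana 1/1, Ito 2/2, Costa 1/1, Vasquez 3/3, Osei 3/3.

10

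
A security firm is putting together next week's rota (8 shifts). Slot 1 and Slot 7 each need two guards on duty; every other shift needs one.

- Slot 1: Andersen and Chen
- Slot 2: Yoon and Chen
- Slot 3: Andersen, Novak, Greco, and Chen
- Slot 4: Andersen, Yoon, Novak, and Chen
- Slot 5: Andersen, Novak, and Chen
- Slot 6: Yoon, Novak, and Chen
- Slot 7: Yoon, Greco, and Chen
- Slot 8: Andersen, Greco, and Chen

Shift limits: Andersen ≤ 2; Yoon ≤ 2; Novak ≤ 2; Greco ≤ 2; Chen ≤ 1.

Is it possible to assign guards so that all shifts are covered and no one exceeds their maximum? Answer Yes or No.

No

Total capacity is 2+2+2+2+1 = 9 but 10 worker-slots are needed — infeasible.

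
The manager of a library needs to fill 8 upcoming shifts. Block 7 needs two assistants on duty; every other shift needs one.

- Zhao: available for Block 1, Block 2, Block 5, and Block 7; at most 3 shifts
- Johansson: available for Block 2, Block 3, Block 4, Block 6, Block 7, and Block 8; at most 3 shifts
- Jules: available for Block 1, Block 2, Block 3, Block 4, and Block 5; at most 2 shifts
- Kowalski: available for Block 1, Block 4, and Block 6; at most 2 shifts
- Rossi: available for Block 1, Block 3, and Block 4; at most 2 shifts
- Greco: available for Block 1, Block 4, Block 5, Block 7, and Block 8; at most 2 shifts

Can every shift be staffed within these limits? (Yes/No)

Yes

One valid schedule: Block 1→Jules, Block 2→Zhao, Block 3→Johansson, Block 4→Jules, Block 5→Zhao, Block 6→Johansson, Block 7→Zhao+Greco, Block 8→Johansson.
Loads: Zhao 3/3, Johansson 3/3, Jules 2/2, Kowalski 0/2, Rossi 0/2, Greco 1/2 — all within limits.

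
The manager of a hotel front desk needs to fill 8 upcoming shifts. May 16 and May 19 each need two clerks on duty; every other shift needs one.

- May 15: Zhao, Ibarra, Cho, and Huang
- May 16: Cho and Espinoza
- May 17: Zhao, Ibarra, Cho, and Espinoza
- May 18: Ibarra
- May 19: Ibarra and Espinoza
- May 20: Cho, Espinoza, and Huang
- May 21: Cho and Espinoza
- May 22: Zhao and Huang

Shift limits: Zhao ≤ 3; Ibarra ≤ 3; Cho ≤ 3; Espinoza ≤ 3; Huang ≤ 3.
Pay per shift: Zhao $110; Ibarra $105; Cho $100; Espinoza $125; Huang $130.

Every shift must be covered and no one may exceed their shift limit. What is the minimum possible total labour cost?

$1085

May 16 can only be covered by Cho and Espinoza, so that assignment is forced.
May 18 can only be covered by Ibarra, so that assignment is forced.
May 19 can only be covered by Ibarra and Espinoza, so that assignment is forced.
Picking the cheapest available clerk for each shift independently would cost $1070, but that ignores the shift limits.
An optimal schedule: May 15→Ibarra, May 16→Cho+Espinoza, May 17→Zhao, May 18→Ibarra, May 19→Ibarra+Espinoza, May 20→Cho, May 21→Cho, May 22→Zhao.
Total: 105 + 100 + 125 + 110 + 105 + 105 + 125 + 100 + 100 + 110 = $1085.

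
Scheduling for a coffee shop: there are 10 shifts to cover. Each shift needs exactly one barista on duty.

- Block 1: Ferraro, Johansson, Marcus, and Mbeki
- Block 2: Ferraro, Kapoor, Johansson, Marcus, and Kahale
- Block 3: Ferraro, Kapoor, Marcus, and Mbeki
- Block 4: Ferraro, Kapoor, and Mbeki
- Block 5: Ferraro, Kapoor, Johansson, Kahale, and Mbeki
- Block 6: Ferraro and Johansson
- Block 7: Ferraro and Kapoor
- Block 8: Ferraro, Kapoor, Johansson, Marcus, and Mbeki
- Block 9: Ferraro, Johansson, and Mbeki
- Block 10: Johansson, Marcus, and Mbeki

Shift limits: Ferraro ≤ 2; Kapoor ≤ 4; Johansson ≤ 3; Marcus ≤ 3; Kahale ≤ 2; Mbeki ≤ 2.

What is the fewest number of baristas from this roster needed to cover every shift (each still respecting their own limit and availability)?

3

10 slots to fill and no one can take more than 4, so at least ⌈10/4⌉ = 3 baristas are needed.
Kapoor, Johansson, and Marcus alone can cover everything: Block 1→Johansson, Block 2→Marcus, Block 3→Kapoor, Block 4→Kapoor, Block 5→Kapoor, Block 6→Johansson, Block 7→Kapoor, Block 8→Marcus, Block 9→Johansson, Block 10→Marcus.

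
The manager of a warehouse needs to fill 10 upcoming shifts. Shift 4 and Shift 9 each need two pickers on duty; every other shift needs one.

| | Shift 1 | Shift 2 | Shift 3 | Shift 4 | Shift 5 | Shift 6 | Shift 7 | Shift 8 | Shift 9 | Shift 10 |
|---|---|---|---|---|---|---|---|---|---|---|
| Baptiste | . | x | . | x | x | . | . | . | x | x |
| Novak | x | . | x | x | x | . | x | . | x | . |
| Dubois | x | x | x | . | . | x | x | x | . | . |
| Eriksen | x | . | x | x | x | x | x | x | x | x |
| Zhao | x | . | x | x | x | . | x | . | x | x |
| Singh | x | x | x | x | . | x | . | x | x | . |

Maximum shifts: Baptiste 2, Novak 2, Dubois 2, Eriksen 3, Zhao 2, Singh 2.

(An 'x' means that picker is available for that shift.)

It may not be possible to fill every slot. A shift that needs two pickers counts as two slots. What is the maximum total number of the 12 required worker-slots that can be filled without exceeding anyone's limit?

12

Total capacity across all pickers is 2+2+2+3+2+2 = 13, and 12 slots are needed, so at most 12 can be filled.
An assignment achieving 12: Shift 1→Eriksen, Shift 2→Baptiste, Shift 3→Eriksen, Shift 4→Eriksen+Zhao, Shift 5→Novak, Shift 6→Dubois, Shift 7→Novak, Shift 8→Dubois, Shift 9→Zhao+Singh, Shift 10→Baptiste.
Loads: Baptiste 2/2, Novak 2/2, Dubois 2/2, Eriksen 3/3, Zhao 2/2, Singh 1/2.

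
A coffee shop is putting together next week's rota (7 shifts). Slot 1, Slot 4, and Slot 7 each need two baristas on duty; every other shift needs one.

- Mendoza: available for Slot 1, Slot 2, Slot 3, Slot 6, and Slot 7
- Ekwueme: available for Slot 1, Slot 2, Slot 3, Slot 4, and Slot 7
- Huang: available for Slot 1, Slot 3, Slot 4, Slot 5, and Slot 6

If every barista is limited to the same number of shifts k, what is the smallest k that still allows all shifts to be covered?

4

With 3 baristas and 10 worker-slots to fill, someone must work at least ⌈10/3⌉ = 4 shifts, so k ≥ 4.
k = 4 works: Slot 1→Mendoza+Ekwueme, Slot 2→Mendoza, Slot 3→Ekwueme, Slot 4→Ekwueme+Huang, Slot 5→Huang, Slot 6→Mendoza, Slot 7→Mendoza+Ekwueme.
Loads: Mendoza 4, Ekwueme 4, Huang 2 — all ≤ 4.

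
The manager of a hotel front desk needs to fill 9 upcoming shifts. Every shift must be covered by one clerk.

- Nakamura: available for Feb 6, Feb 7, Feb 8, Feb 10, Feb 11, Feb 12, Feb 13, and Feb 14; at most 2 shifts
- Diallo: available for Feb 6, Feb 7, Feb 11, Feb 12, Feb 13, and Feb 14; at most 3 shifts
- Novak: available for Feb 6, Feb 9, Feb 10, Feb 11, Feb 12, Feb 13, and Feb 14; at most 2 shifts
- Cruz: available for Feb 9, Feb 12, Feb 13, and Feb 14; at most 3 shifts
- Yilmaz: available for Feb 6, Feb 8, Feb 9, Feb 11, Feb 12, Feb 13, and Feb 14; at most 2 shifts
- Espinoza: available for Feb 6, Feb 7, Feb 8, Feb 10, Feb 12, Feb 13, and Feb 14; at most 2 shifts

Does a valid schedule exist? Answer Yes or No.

One valid schedule: Feb 6→Diallo, Feb 7→Nakamura, Feb 8→Nakamura, Feb 9→Novak, Feb 10→Novak, Feb 11→Diallo, Feb 12→Diallo, Feb 13→Cruz, Feb 14→Cruz.
Loads: Nakamura 2/2, Diallo 3/3, Novak 2/2, Cruz 2/3, Yilmaz 0/2, Espinoza 0/2 — all within limits.

Yes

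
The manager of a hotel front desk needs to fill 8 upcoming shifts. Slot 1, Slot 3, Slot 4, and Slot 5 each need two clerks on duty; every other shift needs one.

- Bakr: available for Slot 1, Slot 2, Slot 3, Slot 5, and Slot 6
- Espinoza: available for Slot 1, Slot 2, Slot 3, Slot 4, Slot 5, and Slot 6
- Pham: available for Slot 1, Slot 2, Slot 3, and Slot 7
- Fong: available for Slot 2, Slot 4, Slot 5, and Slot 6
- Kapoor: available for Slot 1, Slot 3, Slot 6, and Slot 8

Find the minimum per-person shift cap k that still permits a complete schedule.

With 5 clerks and 12 worker-slots to fill, someone must work at least ⌈12/5⌉ = 3 shifts, so k ≥ 3.
k = 3 works: Slot 1→Espinoza+Pham, Slot 2→Bakr, Slot 3→Pham+Kapoor, Slot 4→Espinoza+Fong, Slot 5→Bakr+Espinoza, Slot 6→Bakr, Slot 7→Pham, Slot 8→Kapoor.
Loads: Bakr 3, Espinoza 3, Pham 3, Fong 1, Kapoor 2 — all ≤ 3.

3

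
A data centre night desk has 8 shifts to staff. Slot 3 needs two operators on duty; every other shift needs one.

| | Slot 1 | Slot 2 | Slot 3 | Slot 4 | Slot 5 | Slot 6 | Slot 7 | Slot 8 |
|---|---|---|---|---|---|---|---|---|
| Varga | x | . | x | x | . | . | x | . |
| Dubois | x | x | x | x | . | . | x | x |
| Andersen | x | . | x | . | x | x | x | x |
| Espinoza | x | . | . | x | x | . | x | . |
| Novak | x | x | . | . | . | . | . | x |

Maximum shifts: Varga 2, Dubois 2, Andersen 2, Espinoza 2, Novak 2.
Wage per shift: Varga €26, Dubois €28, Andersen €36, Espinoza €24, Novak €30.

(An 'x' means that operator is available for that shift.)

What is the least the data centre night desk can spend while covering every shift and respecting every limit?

€252

Slot 6 can only be covered by Andersen, so that assignment is forced.
Picking the cheapest available operator for each shift independently would cost €242, but that ignores the shift limits.
An optimal schedule: Slot 1→Novak, Slot 2→Dubois, Slot 3→Varga+Dubois, Slot 4→Espinoza, Slot 5→Espinoza, Slot 6→Andersen, Slot 7→Varga, Slot 8→Novak.
Total: 30 + 28 + 26 + 28 + 24 + 24 + 36 + 26 + 30 = €252.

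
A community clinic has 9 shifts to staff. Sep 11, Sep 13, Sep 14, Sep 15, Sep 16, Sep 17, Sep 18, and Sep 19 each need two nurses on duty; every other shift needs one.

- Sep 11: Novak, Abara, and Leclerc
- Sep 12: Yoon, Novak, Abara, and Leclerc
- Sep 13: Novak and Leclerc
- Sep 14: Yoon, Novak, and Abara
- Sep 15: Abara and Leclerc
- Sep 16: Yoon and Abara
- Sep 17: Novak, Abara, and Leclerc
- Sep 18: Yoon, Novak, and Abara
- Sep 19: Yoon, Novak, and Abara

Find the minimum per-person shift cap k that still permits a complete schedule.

5

With 4 nurses and 17 worker-slots to fill, someone must work at least ⌈17/4⌉ = 5 shifts, so k ≥ 5.
k = 5 works: Sep 11→Novak+Abara, Sep 12→Yoon, Sep 13→Novak+Leclerc, Sep 14→Yoon+Novak, Sep 15→Abara+Leclerc, Sep 16→Yoon+Abara, Sep 17→Novak+Abara, Sep 18→Yoon+Novak, Sep 19→Yoon+Abara.
Loads: Yoon 5, Novak 5, Abara 5, Leclerc 2 — all ≤ 5.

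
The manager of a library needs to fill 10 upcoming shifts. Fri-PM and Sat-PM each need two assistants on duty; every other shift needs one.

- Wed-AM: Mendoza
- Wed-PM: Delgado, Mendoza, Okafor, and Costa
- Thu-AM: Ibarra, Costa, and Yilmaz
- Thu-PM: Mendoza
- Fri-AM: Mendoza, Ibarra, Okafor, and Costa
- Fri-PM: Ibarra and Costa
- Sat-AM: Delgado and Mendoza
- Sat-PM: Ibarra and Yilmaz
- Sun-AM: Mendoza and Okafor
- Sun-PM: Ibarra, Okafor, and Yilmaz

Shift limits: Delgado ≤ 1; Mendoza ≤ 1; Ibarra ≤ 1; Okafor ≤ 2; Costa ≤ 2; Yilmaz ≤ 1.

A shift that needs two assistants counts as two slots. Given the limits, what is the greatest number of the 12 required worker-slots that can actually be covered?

Total capacity across all assistants is 1+1+1+2+2+1 = 8, and 12 slots are needed, so at most 8 can be filled.
An assignment achieving 8: Wed-AM→Mendoza, Thu-AM→Costa, Fri-PM→Ibarra+Costa, Sat-AM→Delgado, Sat-PM→Yilmaz, Sun-AM→Okafor, Sun-PM→Okafor.
Loads: Delgado 1/1, Mendoza 1/1, Ibarra 1/1, Okafor 2/2, Costa 2/2, Yilmaz 1/1.

8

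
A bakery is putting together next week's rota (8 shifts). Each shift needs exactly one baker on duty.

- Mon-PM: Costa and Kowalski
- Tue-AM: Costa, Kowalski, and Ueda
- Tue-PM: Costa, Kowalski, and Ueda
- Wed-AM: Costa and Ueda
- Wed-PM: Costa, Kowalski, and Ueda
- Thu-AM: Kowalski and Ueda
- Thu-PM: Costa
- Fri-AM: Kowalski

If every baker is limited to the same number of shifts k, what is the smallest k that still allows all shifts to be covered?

3

With 3 bakers and 8 worker-slots to fill, someone must work at least ⌈8/3⌉ = 3 shifts, so k ≥ 3.
k = 3 works: Mon-PM→Costa, Tue-AM→Kowalski, Tue-PM→Ueda, Wed-AM→Costa, Wed-PM→Ueda, Thu-AM→Kowalski, Thu-PM→Costa, Fri-AM→Kowalski.
Loads: Costa 3, Kowalski 3, Ueda 2 — all ≤ 3.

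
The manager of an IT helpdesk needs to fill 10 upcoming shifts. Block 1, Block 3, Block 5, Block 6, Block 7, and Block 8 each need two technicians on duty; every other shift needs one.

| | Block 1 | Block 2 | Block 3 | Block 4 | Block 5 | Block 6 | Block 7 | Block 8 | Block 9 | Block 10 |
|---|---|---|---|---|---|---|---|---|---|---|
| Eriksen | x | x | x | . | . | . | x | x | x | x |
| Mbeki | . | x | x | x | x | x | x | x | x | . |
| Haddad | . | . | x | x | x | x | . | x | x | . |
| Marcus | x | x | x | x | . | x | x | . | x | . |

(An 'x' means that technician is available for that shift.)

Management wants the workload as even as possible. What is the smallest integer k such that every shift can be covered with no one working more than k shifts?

With 4 technicians and 16 worker-slots to fill, someone must work at least ⌈16/4⌉ = 4 shifts, so k ≥ 4.
k = 4 works: Block 1→Eriksen+Marcus, Block 2→Eriksen, Block 3→Haddad+Marcus, Block 4→Mbeki, Block 5→Mbeki+Haddad, Block 6→Mbeki+Haddad, Block 7→Eriksen+Marcus, Block 8→Mbeki+Haddad, Block 9→Marcus, Block 10→Eriksen.
Loads: Eriksen 4, Mbeki 4, Haddad 4, Marcus 4 — all ≤ 4.

4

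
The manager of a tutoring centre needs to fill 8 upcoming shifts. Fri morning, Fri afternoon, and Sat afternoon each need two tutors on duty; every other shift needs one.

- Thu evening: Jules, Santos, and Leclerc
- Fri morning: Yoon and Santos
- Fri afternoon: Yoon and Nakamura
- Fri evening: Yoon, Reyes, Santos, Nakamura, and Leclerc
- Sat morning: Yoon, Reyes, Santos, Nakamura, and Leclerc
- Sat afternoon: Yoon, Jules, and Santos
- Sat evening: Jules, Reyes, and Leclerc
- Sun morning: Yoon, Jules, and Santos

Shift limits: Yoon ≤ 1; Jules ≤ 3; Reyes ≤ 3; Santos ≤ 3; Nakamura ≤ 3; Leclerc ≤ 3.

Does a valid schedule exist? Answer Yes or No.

No

Total capacity is 16 and 11 slots are needed, so capacity alone doesn't rule it out.
Shifts {Fri morning, Fri afternoon} need 4 worker-slots in total, but the tutors available for any of those shifts (Yoon, Santos, and Nakamura) can supply at most 3 among them. So no valid schedule exists.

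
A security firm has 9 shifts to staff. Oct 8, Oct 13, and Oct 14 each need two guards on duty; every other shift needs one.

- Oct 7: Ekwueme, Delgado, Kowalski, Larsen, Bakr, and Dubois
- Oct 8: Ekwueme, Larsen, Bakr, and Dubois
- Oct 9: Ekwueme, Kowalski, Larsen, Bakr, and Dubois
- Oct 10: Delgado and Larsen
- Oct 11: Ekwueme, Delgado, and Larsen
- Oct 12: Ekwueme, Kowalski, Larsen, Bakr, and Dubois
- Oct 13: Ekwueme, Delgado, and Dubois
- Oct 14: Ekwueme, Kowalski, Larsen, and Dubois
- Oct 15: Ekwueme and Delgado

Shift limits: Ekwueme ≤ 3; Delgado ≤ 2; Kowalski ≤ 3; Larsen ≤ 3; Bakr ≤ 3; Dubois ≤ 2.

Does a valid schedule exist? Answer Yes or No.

One valid schedule: Oct 7→Kowalski, Oct 8→Larsen+Bakr, Oct 9→Kowalski, Oct 10→Delgado, Oct 11→Ekwueme, Oct 12→Kowalski, Oct 13→Ekwueme+Delgado, Oct 14→Larsen+Dubois, Oct 15→Ekwueme.
Loads: Ekwueme 3/3, Delgado 2/2, Kowalski 3/3, Larsen 2/3, Bakr 1/3, Dubois 1/2 — all within limits.

Yes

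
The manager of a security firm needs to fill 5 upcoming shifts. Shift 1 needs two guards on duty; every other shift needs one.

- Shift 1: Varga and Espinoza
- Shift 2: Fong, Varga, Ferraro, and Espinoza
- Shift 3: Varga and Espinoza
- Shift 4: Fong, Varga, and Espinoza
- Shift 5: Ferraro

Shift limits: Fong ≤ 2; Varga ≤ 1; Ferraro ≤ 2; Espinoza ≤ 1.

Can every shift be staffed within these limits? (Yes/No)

Total capacity is 6 and 6 slots are needed, so capacity alone doesn't rule it out.
Shifts {Shift 1, Shift 3} need 3 worker-slots in total, but the guards available for any of those shifts (Varga and Espinoza) can supply at most 2 among them. So no valid schedule exists.

No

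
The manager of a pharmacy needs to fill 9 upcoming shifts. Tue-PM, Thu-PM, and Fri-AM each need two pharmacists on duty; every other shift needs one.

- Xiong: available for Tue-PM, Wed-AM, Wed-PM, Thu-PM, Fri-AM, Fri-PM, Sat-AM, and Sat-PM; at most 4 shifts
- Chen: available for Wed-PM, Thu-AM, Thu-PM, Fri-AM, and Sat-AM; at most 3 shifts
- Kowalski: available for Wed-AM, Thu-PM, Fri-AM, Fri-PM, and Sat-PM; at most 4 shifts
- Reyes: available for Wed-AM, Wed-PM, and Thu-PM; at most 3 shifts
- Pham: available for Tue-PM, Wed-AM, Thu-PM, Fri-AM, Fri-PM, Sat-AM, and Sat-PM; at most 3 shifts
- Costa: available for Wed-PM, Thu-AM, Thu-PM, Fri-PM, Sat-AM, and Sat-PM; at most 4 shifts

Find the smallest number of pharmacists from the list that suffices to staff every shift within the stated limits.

12 slots to fill and no one can take more than 4, so at least ⌈12/4⌉ = 3 pharmacists are needed.
No set of 3 pharmacists can cover every shift (each such set leaves at least one shift with no one available or exceeds a cap).
Xiong, Chen, Kowalski, and Pham alone can cover everything: Tue-PM→Xiong+Pham, Wed-AM→Xiong, Wed-PM→Xiong, Thu-AM→Chen, Thu-PM→Chen+Kowalski, Fri-AM→Kowalski+Pham, Fri-PM→Xiong, Sat-AM→Chen, Sat-PM→Kowalski.

4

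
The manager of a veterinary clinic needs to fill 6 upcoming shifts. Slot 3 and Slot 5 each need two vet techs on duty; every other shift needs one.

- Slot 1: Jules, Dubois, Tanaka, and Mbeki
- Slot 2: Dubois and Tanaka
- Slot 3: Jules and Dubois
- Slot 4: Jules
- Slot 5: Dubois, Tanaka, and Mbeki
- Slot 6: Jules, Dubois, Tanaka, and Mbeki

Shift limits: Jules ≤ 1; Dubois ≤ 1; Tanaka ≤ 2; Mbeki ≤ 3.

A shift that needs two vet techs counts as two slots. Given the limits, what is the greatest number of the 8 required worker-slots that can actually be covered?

Total capacity across all vet techs is 1+1+2+3 = 7, and 8 slots are needed, so at most 7 can be filled.
An assignment achieving 7: Slot 1→Mbeki, Slot 2→Tanaka, Slot 3→Dubois, Slot 4→Jules, Slot 5→Tanaka+Mbeki, Slot 6→Mbeki.
Loads: Jules 1/1, Dubois 1/1, Tanaka 2/2, Mbeki 3/3.

7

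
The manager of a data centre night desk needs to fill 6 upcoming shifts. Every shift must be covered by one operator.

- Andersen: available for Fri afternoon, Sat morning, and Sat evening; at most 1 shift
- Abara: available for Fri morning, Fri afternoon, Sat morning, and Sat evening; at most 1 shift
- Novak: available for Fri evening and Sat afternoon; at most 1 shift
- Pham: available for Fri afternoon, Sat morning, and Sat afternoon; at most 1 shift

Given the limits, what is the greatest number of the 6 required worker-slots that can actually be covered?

4

Total capacity across all operators is 1+1+1+1 = 4, and 6 slots are needed, so at most 4 can be filled.
An assignment achieving 4: Fri morning→Abara, Fri evening→Novak, Sat afternoon→Pham, Sat evening→Andersen.
Loads: Andersen 1/1, Abara 1/1, Novak 1/1, Pham 1/1.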